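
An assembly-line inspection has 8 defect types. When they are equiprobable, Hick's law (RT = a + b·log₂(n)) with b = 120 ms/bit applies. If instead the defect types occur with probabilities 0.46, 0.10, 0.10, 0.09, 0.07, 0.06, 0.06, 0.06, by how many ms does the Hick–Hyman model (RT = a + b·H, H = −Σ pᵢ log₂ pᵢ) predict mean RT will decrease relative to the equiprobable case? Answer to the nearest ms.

The RT saving is b·ΔH. Equiprobable H₀ = log₂(8) = 3.0000 bits; with the given probabilities H = 2.4915 bits.
b·(H₀ − H) = 120 × (3.0000 − 2.4915) = 61.02 ms.

61 ms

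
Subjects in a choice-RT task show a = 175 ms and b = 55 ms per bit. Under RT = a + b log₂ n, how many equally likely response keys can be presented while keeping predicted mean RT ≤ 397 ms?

16

Information budget: (397 − 175)/55 = 4.0364 bits, so n ≤ 2^4.0364 = 16.408 → at most 16.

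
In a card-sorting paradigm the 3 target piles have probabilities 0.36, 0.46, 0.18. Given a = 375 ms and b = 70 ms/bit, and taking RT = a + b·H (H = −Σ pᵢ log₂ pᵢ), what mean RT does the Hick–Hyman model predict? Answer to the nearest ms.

H = 0.36·log₂(1/0.36) + 0.46·log₂(1/0.46) + 0.18·log₂(1/0.18) = 1.4913 bits.
RT = 375 + 70 × 1.4913 = 479.39 ms.

479 ms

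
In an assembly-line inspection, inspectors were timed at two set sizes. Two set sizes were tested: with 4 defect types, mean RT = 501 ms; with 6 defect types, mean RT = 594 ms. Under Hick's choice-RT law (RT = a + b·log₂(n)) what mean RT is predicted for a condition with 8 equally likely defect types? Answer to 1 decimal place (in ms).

With log₂ n on the abscissa the relation is linear; from the two conditions:
  b = (594 − 501) / (log₂ 6 − log₂ 4) = 93 / (2.5850 − 2) = 158.985 ms/bit
  a = 501 − 158.985 × 2 = 183.031 ms
Then RT(8) = 183.031 + 158.985 × log₂ 8 = 183.031 + 158.985 × 3 ≈ 659.985 ms.

660.0 ms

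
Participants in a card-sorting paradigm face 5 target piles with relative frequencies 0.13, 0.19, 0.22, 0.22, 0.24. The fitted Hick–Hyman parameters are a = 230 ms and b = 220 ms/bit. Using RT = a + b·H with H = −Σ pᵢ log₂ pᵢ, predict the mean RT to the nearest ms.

Entropy contributions −pᵢ log₂ pᵢ: 0.3826, 0.4552, 0.4806, 0.4806, 0.4941; sum H = 2.2932 bits.
RT = a + bH = 230 + 220·2.2932 = 734.49 ms.

734 ms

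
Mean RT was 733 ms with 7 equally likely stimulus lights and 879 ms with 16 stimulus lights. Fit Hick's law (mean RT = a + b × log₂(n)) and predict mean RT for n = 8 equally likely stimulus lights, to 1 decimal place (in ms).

756.6 ms

Fit slope and intercept:
  b = (879 − 733) / (log₂ 16 − log₂ 7) = 146 / (4 − 2.8074) = 122.417 ms/bit
  a = 733 − 122.417 × 2.8074 = 389.332 ms
Then RT(8) = 389.332 + 122.417 × log₂ 8 = 389.332 + 122.417 × 3 ≈ 756.583 ms.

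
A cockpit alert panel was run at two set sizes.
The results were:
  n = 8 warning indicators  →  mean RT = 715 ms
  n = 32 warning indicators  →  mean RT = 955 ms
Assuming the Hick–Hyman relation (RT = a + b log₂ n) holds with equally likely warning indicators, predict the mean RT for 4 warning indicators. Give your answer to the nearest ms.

595 ms

Fit slope and intercept:
  b = (955 − 715) / (log₂ 32 − log₂ 8) = 240 / (5 − 3) = 120 ms/bit
  a = 715 − 120 × 3 = 355 ms
Then RT(4) = 355 + 120 × log₂ 4 = 355 + 120 × 2 ≈ 595.000 ms.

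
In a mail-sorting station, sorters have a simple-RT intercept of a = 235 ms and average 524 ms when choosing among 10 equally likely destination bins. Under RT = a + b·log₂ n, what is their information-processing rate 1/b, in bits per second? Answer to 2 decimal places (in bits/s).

Choice component = 524 − 235 = 289 ms over log₂(10) = 3.3219 bits.
b = 289 / 3.3219 = 86.998 ms/bit, so 1/b = 11.495 bits/s.

11.49 bits/s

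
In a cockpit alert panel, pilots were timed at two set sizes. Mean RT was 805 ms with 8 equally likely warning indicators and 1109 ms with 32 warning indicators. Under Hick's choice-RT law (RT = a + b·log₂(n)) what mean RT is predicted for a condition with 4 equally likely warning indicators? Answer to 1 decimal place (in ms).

RT is linear in log₂ n, so two points fix the line:
  b = (1109 − 805) / (log₂ 32 − log₂ 8) = 304 / (5 − 3) = 152.000 ms/bit
  a = 805 − 152.000 × 3 = 349.000 ms
Then RT(4) = 349.000 + 152.000 × log₂ 4 = 349.000 + 152.000 × 2 ≈ 653.000 ms.

653.0 ms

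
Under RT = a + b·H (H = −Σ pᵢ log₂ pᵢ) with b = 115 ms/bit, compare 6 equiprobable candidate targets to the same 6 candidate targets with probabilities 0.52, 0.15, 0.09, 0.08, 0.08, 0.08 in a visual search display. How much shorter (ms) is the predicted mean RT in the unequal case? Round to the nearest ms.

The RT saving is b·ΔH. Equiprobable H₀ = log₂(6) = 2.5850 bits; with the given probabilities H = 2.0883 bits.
b·(H₀ − H) = 115 × (2.5850 − 2.0883) = 57.12 ms.

57 ms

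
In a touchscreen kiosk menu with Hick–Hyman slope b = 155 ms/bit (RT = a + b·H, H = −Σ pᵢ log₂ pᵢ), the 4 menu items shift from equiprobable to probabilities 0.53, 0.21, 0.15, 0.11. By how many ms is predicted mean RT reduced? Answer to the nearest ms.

44 ms

Equiprobable entropy H₀ = log₂ 4 = 2.0000 bits.
Skewed entropy H = −Σ pᵢ log₂ pᵢ = 1.7191 bits.
ΔRT = b·(H₀ − H) = 155 × 0.2809 = 43.54 ms.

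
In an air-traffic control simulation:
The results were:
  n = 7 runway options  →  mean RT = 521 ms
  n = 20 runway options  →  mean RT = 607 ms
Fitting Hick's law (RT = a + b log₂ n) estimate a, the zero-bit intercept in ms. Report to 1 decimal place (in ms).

The slope on a log₂ axis is (607 − 521) / (4.3219 − 2.8074) = 56.782 ms/bit.
Intercept: a = 521 − 56.782·log₂(7) = 361.594 ms.

361.6 ms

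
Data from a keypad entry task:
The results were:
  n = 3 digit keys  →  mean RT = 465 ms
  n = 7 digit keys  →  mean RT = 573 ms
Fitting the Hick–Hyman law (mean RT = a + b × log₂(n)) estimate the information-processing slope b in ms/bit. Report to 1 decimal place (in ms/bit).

The slope on a log₂ axis is (573 − 465) / (2.8074 − 1.5850) = 88.351 ms/bit.

88.4 ms/bit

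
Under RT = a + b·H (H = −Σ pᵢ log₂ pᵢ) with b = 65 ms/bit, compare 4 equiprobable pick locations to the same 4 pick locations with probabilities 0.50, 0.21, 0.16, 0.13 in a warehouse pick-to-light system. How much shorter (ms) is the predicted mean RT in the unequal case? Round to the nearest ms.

14 ms

Equiprobable entropy H₀ = log₂ 4 = 2.0000 bits.
Skewed entropy H = −Σ pᵢ log₂ pᵢ = 1.7785 bits.
ΔRT = b·(H₀ − H) = 65 × 0.2215 = 14.40 ms.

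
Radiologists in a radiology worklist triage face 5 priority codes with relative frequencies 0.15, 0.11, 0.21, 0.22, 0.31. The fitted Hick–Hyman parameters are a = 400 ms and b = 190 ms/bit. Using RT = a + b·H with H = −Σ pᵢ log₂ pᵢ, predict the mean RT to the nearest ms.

Entropy contributions −pᵢ log₂ pᵢ: 0.4105, 0.3503, 0.4728, 0.4806, 0.5238; sum H = 2.2380 bits.
RT = a + bH = 400 + 190·2.2380 = 825.22 ms.

825 ms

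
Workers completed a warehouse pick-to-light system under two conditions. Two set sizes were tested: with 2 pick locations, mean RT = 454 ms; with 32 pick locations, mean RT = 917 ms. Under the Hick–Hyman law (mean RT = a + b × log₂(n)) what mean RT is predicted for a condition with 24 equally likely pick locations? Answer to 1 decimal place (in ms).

869.0 ms

Solve the two-equation system in a and b:
  b = (917 − 454) / (log₂ 32 − log₂ 2) = 463 / (5 − 1) = 115.750 ms/bit
  a = 454 − 115.750 × 1 = 338.250 ms
Then RT(24) = 338.250 + 115.750 × log₂ 24 = 338.250 + 115.750 × 4.5850 ≈ 868.959 ms.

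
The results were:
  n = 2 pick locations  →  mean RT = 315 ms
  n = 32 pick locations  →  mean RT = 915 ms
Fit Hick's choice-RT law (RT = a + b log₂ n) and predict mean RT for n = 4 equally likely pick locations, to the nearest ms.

465 ms

RT is linear in log₂ n, so two points fix the line:
  b = (915 − 315) / (log₂ 32 − log₂ 2) = 600 / (5 − 1) = 150 ms/bit
  a = 315 − 150 × 1 = 165 ms
Then RT(4) = 165 + 150 × log₂ 4 = 165 + 150 × 2 ≈ 465.000 ms.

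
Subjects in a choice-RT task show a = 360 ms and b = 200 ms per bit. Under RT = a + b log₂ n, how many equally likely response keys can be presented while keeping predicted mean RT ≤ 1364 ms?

32

200·log₂ n ≤ 1364 − 360 = 1004, giving log₂ n ≤ 5.0200 and n ≤ 32.447. The largest whole number is 32.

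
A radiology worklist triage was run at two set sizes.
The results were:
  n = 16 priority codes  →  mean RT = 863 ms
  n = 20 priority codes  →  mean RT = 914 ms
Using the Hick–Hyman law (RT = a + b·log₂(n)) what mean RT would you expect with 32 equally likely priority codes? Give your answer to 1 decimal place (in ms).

1021.4 ms

Solve the two-equation system in a and b:
  b = (914 − 863) / (log₂ 20 − log₂ 16) = 51 / (4.3219 − 4) = 158.420 ms/bit
  a = 863 − 158.420 × 4 = 229.318 ms
Then RT(32) = 229.318 + 158.420 × log₂ 32 = 229.318 + 158.420 × 5 ≈ 1021.420 ms.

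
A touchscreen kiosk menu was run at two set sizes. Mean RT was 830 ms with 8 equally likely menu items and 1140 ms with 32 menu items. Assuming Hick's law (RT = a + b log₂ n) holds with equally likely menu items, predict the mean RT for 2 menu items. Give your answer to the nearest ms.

RT is linear in log₂ n, so two points fix the line:
  b = (1140 − 830) / (log₂ 32 − log₂ 8) = 310 / (5 − 3) = 155 ms/bit
  a = 830 − 155 × 3 = 365 ms
Then RT(2) = 365 + 155 × log₂ 2 = 365 + 155 × 1 ≈ 520.000 ms.

520 ms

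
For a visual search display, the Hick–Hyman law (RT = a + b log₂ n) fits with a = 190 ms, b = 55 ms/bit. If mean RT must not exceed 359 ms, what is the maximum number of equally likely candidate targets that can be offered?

Information budget: (359 − 190)/55 = 3.0727 bits, so n ≤ 2^3.0727 = 8.414 → at most 8.

8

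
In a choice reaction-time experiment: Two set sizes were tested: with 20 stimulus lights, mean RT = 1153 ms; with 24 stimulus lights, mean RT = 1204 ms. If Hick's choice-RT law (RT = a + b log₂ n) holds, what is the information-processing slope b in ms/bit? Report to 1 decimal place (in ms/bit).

193.9 ms/bit

The slope on a log₂ axis is (1204 − 1153) / (4.5850 − 4.3219) = 193.891 ms/bit.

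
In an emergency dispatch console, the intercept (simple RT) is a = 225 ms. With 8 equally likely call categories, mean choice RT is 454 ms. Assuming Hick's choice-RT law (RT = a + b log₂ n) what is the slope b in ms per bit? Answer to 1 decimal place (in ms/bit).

76.3 ms/bit

8 alternatives carry log₂ 8 = 3 bits; the choice cost is 454 − 225 = 229 ms, so b = 229/3 = 76.333 ms/bit.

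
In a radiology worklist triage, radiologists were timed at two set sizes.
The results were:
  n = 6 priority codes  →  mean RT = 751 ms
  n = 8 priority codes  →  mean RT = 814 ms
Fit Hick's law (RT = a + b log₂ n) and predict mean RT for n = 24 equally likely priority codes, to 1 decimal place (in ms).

1054.6 ms

With log₂ n on the abscissa the relation is linear; from the two conditions:
  b = (814 − 751) / (log₂ 8 − log₂ 6) = 63 / (3 − 2.5850) = 151.794 ms/bit
  a = 751 − 151.794 × 2.5850 = 358.619 ms
Then RT(24) = 358.619 + 151.794 × log₂ 24 = 358.619 + 151.794 × 4.5850 ≈ 1054.587 ms.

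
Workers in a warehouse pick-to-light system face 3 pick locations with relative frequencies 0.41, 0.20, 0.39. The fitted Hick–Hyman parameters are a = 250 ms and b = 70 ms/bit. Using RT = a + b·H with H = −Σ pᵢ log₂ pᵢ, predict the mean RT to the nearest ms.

357 ms

Entropy contributions −pᵢ log₂ pᵢ: 0.5274, 0.4644, 0.5298; sum H = 1.5216 bits.
RT = a + bH = 250 + 70·1.5216 = 356.51 ms.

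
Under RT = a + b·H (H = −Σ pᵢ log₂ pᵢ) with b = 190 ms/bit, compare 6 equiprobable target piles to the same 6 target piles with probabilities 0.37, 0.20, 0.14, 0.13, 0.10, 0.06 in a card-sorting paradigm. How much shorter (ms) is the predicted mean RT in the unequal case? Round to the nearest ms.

The RT saving is b·ΔH. Equiprobable H₀ = log₂(6) = 2.5850 bits; with the given probabilities H = 2.3506 bits.
b·(H₀ − H) = 190 × (2.5850 − 2.3506) = 44.53 ms.

45 ms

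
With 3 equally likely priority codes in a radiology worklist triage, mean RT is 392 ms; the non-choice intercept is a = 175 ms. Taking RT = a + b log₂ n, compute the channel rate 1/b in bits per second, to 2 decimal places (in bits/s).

7.30 bits/s

Choice component = 392 − 175 = 217 ms over log₂(3) = 1.5850 bits.
b = 217 / 1.5850 = 136.912 ms/bit, so 1/b = 7.304 bits/s.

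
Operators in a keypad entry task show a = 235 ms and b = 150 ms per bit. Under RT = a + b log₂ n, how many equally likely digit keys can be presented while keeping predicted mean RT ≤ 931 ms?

24

150·log₂ n ≤ 931 − 235 = 696, giving log₂ n ≤ 4.6400 and n ≤ 24.933. The largest whole number is 24.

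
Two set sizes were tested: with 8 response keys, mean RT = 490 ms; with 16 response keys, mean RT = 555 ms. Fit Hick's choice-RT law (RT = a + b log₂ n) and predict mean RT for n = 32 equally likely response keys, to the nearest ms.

With log₂ n on the abscissa the relation is linear; from the two conditions:
  b = (555 − 490) / (log₂ 16 − log₂ 8) = 65 / (4 − 3) = 65 ms/bit
  a = 490 − 65 × 3 = 295 ms
Then RT(32) = 295 + 65 × log₂ 32 = 295 + 65 × 5 ≈ 620.000 ms.

620 ms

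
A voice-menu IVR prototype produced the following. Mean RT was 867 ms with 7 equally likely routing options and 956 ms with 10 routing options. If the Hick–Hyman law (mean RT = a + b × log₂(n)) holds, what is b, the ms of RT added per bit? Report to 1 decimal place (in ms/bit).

173.0 ms/bit

The slope on a log₂ axis is (956 − 867) / (3.3219 − 2.8074) = 172.959 ms/bit.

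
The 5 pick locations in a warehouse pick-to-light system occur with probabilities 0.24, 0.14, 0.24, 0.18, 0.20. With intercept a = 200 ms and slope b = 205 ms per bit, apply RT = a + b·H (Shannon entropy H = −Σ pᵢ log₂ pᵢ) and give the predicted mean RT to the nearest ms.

Entropy contributions −pᵢ log₂ pᵢ: 0.4941, 0.3971, 0.4941, 0.4453, 0.4644; sum H = 2.2951 bits.
RT = a + bH = 200 + 205·2.2951 = 670.49 ms.

670 ms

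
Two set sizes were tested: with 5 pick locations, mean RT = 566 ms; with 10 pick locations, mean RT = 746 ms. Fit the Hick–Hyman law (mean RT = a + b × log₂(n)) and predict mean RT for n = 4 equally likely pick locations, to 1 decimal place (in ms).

508.1 ms

With log₂ n on the abscissa the relation is linear; from the two conditions:
  b = (746 − 566) / (log₂ 10 − log₂ 5) = 180 / (3.3219 − 2.3219) = 180.000 ms/bit
  a = 566 − 180.000 × 2.3219 = 148.053 ms
Then RT(4) = 148.053 + 180.000 × log₂ 4 = 148.053 + 180.000 × 2 ≈ 508.053 ms.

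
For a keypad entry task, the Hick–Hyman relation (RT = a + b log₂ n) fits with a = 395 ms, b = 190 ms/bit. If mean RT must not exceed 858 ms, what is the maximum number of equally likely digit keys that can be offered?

5

Information budget: (858 − 395)/190 = 2.4368 bits, so n ≤ 2^2.4368 = 5.415 → at most 5.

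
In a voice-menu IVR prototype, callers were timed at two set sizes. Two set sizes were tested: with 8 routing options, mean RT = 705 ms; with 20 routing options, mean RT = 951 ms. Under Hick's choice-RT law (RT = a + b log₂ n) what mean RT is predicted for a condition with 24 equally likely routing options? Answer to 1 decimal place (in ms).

999.9 ms

RT is linear in log₂ n, so two points fix the line:
  b = (951 − 705) / (log₂ 20 − log₂ 8) = 246 / (4.3219 − 3) = 186.092 ms/bit
  a = 705 − 186.092 × 3 = 146.725 ms
Then RT(24) = 146.725 + 186.092 × log₂ 24 = 146.725 + 186.092 × 4.5850 ≈ 999.949 ms.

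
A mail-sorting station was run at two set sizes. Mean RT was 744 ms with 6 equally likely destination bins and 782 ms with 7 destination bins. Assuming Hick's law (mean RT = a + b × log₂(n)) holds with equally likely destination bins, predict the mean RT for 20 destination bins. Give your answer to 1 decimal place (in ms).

Fit slope and intercept:
  b = (782 − 744) / (log₂ 7 − log₂ 6) = 38 / (2.8074 − 2.5850) = 170.869 ms/bit
  a = 744 − 170.869 × 2.5850 = 302.310 ms
Then RT(20) = 302.310 + 170.869 × log₂ 20 = 302.310 + 170.869 × 4.3219 ≈ 1040.794 ms.

1040.8 ms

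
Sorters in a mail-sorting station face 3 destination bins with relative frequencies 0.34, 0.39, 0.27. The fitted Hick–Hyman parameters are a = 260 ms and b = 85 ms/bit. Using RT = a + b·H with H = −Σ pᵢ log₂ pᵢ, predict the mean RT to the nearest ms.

H = 0.34·log₂(1/0.34) + 0.39·log₂(1/0.39) + 0.27·log₂(1/0.27) = 1.5690 bits.
RT = 260 + 85 × 1.5690 = 393.36 ms.

393 ms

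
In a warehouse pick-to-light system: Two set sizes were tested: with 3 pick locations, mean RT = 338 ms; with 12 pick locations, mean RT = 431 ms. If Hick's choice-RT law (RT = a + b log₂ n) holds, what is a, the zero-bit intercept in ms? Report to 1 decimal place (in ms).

b = (RT₂ − RT₁)/(log₂ n₂ − log₂ n₁) = (431 − 338)/(3.5850 − 1.5850) = 46.500 ms/bit.
a = RT₁ − b·log₂ n₁ = 338 − 46.500 × 1.5850 = 264.299 ms.

264.3 ms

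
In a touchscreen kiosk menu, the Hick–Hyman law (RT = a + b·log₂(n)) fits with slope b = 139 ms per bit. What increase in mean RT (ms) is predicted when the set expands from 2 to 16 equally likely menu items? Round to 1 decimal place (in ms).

ΔRT = (a + b log₂ n₂) − (a + b log₂ n₁) = b·(log₂ n₂ − log₂ n₁).
log₂(16) − log₂(2) = log₂(16/2) = log₂(8) = 3.
ΔRT = 139 × 3.0000 = 417.000 ms.

417.0 ms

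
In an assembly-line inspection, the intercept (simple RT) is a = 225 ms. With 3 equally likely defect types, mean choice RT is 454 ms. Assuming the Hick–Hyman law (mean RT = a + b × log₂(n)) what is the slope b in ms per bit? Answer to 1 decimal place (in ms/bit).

3 alternatives carry log₂ 3 = 1.5850 bits; the choice cost is 454 − 225 = 229 ms, so b = 229/1.5850 = 144.483 ms/bit.

144.5 ms/bit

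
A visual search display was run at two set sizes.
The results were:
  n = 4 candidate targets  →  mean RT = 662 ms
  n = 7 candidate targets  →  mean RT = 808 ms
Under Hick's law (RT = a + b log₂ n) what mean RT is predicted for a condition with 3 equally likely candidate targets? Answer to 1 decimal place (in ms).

586.9 ms

RT is linear in log₂ n, so two points fix the line:
  b = (808 − 662) / (log₂ 7 − log₂ 4) = 146 / (2.8074 − 2) = 180.837 ms/bit
  a = 662 − 180.837 × 2 = 300.325 ms
Then RT(3) = 300.325 + 180.837 × log₂ 3 = 300.325 + 180.837 × 1.5850 ≈ 586.946 ms.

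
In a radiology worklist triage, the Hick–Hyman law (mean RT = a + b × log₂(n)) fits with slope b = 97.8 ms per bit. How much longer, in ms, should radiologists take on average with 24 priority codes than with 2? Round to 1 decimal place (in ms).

350.6 ms

ΔRT = (a + b log₂ n₂) − (a + b log₂ n₁) = b·(log₂ n₂ − log₂ n₁).
log₂(24) − log₂(2) = 4.5850 − 1 = 3.5850.
ΔRT = 97.8 × 3.5850 = 350.609 ms.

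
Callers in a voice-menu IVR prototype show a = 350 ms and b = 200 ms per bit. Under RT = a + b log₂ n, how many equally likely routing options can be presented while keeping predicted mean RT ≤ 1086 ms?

Set 350 + 200·log₂ n ≤ 1086 → log₂ n ≤ (1086 − 350)/200 = 3.6800.
So n ≤ 2^3.6800 = 12.817; the largest integer n is 12.

12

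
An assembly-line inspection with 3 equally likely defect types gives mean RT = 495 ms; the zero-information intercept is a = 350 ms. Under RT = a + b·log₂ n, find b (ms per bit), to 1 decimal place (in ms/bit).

91.5 ms/bit

3 alternatives carry log₂ 3 = 1.5850 bits; the choice cost is 495 − 350 = 145 ms, so b = 145/1.5850 = 91.485 ms/bit.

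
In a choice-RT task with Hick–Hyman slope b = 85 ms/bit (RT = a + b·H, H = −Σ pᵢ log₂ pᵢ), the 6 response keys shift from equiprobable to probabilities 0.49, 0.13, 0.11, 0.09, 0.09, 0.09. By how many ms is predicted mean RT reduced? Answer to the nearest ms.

The RT saving is b·ΔH. Equiprobable H₀ = log₂(6) = 2.5850 bits; with the given probabilities H = 2.1752 bits.
b·(H₀ − H) = 85 × (2.5850 − 2.1752) = 34.83 ms.

35 ms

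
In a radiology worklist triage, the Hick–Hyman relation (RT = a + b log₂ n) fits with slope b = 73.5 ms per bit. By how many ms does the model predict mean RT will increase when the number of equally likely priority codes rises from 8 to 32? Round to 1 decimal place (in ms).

147.0 ms

Only the slope matters, since a is common to both: ΔRT = b·log₂(n₂/n₁).
log₂(32) − log₂(8) = log₂(32/8) = log₂(4) = 2.
ΔRT = 73.5 × 2.0000 = 147.000 ms.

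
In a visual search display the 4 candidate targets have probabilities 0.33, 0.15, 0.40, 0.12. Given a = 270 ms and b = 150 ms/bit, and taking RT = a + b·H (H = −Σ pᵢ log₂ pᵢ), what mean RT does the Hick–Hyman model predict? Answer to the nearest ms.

Entropy contributions −pᵢ log₂ pᵢ: 0.5278, 0.4105, 0.5288, 0.3671; sum H = 1.8342 bits.
RT = a + bH = 270 + 150·1.8342 = 545.13 ms.

545 ms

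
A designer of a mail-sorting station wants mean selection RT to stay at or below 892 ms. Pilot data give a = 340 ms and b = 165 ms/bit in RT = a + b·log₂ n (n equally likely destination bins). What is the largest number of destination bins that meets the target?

165·log₂ n ≤ 892 − 340 = 552, giving log₂ n ≤ 3.3455 and n ≤ 10.164. The largest whole number is 10.

10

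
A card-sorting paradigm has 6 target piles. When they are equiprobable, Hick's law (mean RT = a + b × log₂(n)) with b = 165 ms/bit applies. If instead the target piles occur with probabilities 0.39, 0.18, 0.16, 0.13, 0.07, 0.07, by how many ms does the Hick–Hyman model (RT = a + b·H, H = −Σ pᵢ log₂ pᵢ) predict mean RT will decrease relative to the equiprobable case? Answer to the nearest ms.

Equiprobable entropy H₀ = log₂ 6 = 2.5850 bits.
Skewed entropy H = −Σ pᵢ log₂ pᵢ = 2.3179 bits.
ΔRT = b·(H₀ − H) = 165 × 0.2671 = 44.07 ms.

44 ms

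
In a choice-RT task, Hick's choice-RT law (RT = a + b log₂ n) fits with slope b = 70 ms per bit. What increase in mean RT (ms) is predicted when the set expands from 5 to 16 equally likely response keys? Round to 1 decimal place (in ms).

ΔRT = (a + b log₂ n₂) − (a + b log₂ n₁) = b·(log₂ n₂ − log₂ n₁).
log₂(16) − log₂(5) = 4 − 2.3219 = 1.6781.
ΔRT = 70 × 1.6781 = 117.465 ms.

117.5 ms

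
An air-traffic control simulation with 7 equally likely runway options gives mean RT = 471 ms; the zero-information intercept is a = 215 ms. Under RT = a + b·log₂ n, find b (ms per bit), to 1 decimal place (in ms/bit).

91.2 ms/bit

log₂(7) = 2.8074 bits.
b = (RT − a)/log₂ n = (471 − 215) / 2.8074 = 91.189 ms/bit.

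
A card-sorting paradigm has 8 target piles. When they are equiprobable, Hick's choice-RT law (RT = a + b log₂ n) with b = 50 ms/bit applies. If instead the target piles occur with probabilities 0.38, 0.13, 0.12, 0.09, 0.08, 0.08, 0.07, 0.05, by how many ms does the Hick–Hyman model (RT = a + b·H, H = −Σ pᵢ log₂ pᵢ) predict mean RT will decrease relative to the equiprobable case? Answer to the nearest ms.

17 ms

Equiprobable entropy H₀ = log₂ 8 = 3.0000 bits.
Skewed entropy H = −Σ pᵢ log₂ pᵢ = 2.6605 bits.
ΔRT = b·(H₀ − H) = 50 × 0.3395 = 16.98 ms.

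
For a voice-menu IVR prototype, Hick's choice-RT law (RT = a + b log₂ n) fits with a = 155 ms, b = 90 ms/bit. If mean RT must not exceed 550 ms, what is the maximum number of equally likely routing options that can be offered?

90·log₂ n ≤ 550 − 155 = 395, giving log₂ n ≤ 4.3889 and n ≤ 20.950. The largest whole number is 20.

20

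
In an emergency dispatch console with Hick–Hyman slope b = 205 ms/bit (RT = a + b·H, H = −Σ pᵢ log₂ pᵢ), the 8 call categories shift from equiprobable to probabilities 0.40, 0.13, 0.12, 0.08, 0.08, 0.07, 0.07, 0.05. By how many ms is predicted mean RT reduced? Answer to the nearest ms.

79 ms

The RT saving is b·ΔH. Equiprobable H₀ = log₂(8) = 3.0000 bits; with the given probabilities H = 2.6147 bits.
b·(H₀ − H) = 205 × (3.0000 − 2.6147) = 78.99 ms.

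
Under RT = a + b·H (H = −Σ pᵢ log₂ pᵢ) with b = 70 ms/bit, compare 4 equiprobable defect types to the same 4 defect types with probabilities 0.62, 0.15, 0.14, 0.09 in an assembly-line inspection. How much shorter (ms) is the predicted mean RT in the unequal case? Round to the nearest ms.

32 ms

Equiprobable entropy H₀ = log₂ 4 = 2.0000 bits.
Skewed entropy H = −Σ pᵢ log₂ pᵢ = 1.5479 bits.
ΔRT = b·(H₀ − H) = 70 × 0.4521 = 31.65 ms.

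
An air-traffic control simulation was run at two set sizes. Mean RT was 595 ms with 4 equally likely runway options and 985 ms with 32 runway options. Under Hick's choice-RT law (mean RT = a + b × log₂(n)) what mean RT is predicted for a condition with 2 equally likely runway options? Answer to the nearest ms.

465 ms

Solve the two-equation system in a and b:
  b = (985 − 595) / (log₂ 32 − log₂ 4) = 390 / (5 − 2) = 130 ms/bit
  a = 595 − 130 × 2 = 335 ms
Then RT(2) = 335 + 130 × log₂ 2 = 335 + 130 × 1 ≈ 465.000 ms.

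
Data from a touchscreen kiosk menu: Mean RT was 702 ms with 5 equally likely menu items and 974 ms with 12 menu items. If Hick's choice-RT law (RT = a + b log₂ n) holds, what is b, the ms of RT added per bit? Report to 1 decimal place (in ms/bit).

215.4 ms/bit

b = (RT₂ − RT₁)/(log₂ n₂ − log₂ n₁) = (974 − 702)/(3.5850 − 2.3219) = 215.354 ms/bit.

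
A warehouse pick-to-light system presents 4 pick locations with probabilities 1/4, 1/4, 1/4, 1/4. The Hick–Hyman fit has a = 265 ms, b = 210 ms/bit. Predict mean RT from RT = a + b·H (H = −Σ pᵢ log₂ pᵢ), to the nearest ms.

685 ms

H = −Σ pᵢ log₂ pᵢ = 0.25·2 + 0.25·2 + 0.25·2 + 0.25·2 = 2.000 bits.
RT = 265 + 210 × 2.000 = 685.00 ms.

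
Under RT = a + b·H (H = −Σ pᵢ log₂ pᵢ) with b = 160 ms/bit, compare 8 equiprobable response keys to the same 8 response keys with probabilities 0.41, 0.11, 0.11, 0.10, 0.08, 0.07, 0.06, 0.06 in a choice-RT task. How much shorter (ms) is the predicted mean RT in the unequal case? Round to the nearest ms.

63 ms

Equiprobable entropy H₀ = log₂ 8 = 3.0000 bits.
Skewed entropy H = −Σ pᵢ log₂ pᵢ = 2.6073 bits.
ΔRT = b·(H₀ − H) = 160 × 0.3927 = 62.83 ms.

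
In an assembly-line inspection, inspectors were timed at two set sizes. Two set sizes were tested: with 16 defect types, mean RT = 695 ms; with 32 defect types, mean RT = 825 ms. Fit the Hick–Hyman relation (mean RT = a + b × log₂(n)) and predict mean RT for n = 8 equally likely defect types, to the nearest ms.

Fit slope and intercept:
  b = (825 − 695) / (log₂ 32 − log₂ 16) = 130 / (5 − 4) = 130 ms/bit
  a = 695 − 130 × 4 = 175 ms
Then RT(8) = 175 + 130 × log₂ 8 = 175 + 130 × 3 ≈ 565.000 ms.

565 ms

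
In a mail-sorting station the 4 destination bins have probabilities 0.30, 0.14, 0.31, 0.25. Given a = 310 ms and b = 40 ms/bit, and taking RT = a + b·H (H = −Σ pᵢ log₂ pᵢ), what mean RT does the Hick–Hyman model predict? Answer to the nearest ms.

388 ms

H = 0.30·log₂(1/0.30) + 0.14·log₂(1/0.14) + 0.31·log₂(1/0.31) + 0.25·log₂(1/0.25) = 1.9420 bits.
RT = 310 + 40 × 1.9420 = 387.68 ms.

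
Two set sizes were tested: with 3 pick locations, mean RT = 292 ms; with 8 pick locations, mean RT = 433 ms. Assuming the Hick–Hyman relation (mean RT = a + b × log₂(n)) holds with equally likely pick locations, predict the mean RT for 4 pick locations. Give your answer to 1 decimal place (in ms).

With log₂ n on the abscissa the relation is linear; from the two conditions:
  b = (433 − 292) / (log₂ 8 − log₂ 3) = 141 / (3 − 1.5850) = 99.644 ms/bit
  a = 292 − 99.644 × 1.5850 = 134.068 ms
Then RT(4) = 134.068 + 99.644 × log₂ 4 = 134.068 + 99.644 × 2 ≈ 333.356 ms.

333.4 ms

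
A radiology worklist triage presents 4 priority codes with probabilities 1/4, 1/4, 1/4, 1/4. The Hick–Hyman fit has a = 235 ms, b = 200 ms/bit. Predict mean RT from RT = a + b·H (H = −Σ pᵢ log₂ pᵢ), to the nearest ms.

635 ms

Each term −pᵢ log₂ pᵢ: 0.25·2 + 0.25·2 + 0.25·2 + 0.25·2; summed, H = 2.000 bits.
Mean RT = a + bH = 235 + 200·2.000 = 635.00 ms.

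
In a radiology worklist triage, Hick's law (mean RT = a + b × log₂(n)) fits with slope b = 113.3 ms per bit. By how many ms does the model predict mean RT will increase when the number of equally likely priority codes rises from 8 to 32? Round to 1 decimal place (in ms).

226.6 ms

Only the slope matters, since a is common to both: ΔRT = b·log₂(n₂/n₁).
log₂(32) − log₂(8) = log₂(32/8) = log₂(4) = 2.
ΔRT = 113.3 × 2.0000 = 226.600 ms.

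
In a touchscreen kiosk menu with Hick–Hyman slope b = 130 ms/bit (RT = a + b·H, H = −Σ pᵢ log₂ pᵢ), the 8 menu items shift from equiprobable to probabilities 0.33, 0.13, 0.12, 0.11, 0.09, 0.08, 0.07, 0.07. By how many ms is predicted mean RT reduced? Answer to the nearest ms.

The RT saving is b·ΔH. Equiprobable H₀ = log₂(8) = 3.0000 bits; with the given probabilities H = 2.7691 bits.
b·(H₀ − H) = 130 × (3.0000 − 2.7691) = 30.02 ms.

30 ms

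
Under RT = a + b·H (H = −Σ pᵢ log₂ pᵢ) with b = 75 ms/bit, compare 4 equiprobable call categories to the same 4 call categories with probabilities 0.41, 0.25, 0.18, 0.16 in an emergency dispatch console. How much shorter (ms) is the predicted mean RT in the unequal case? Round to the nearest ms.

The RT saving is b·ΔH. Equiprobable H₀ = log₂(4) = 2.0000 bits; with the given probabilities H = 1.8957 bits.
b·(H₀ − H) = 75 × (2.0000 − 1.8957) = 7.82 ms.

8 ms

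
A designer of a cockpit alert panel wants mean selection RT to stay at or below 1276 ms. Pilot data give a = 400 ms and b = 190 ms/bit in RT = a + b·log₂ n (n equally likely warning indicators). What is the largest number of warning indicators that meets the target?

Information budget: (1276 − 400)/190 = 4.6105 bits, so n ≤ 2^4.6105 = 24.429 → at most 24.

24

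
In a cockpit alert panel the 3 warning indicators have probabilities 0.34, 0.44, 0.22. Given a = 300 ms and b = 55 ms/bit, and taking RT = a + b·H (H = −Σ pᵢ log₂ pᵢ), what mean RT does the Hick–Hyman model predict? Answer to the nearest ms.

384 ms

H = 0.34·log₂(1/0.34) + 0.44·log₂(1/0.44) + 0.22·log₂(1/0.22) = 1.5309 bits.
RT = 300 + 55 × 1.5309 = 384.20 ms.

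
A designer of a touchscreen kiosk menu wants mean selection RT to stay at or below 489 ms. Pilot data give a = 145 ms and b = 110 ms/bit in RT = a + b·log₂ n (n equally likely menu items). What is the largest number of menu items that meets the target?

Information budget: (489 − 145)/110 = 3.1273 bits, so n ≤ 2^3.1273 = 8.738 → at most 8.

8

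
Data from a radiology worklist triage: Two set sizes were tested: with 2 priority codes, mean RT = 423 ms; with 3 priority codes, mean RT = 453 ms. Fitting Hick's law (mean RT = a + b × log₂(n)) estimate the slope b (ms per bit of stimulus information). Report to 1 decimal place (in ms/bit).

b = (RT₂ − RT₁)/(log₂ n₂ − log₂ n₁) = (453 − 423)/(1.5850 − 1) = 51.285 ms/bit.

51.3 ms/bit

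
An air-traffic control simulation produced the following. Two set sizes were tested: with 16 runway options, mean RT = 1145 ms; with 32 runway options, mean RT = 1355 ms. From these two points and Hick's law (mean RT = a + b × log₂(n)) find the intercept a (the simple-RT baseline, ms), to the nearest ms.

305 ms

Slope: b = (1355 − 1145) / (log₂ 32 − log₂ 16) = 210/1.0000 = 210 ms/bit.
Intercept: a = 1145 − 210·log₂(16) = 305.000 ms.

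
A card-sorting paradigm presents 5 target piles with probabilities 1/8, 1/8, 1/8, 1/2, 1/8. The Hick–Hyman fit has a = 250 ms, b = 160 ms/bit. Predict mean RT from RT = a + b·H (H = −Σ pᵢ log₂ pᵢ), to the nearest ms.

570 ms

Each term −pᵢ log₂ pᵢ: 0.125·3 + 0.125·3 + 0.125·3 + 0.5·1 + 0.125·3; summed, H = 2.000 bits.
Mean RT = a + bH = 250 + 160·2.000 = 570.00 ms.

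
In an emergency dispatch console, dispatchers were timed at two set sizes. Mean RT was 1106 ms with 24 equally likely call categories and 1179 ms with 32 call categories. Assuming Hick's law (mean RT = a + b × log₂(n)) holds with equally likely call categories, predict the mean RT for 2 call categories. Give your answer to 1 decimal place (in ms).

475.4 ms

RT is linear in log₂ n, so two points fix the line:
  b = (1179 − 1106) / (log₂ 32 − log₂ 24) = 73 / (5 − 4.5850) = 175.888 ms/bit
  a = 1106 − 175.888 × 4.5850 = 299.561 ms
Then RT(2) = 299.561 + 175.888 × log₂ 2 = 299.561 + 175.888 × 1 ≈ 475.449 ms.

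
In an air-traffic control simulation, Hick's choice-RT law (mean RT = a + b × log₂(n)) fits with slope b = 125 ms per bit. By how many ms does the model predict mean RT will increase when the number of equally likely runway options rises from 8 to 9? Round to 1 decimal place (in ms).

Only the slope matters, since a is common to both: ΔRT = b·log₂(n₂/n₁).
log₂(9) − log₂(8) = 3.1699 − 3 = 0.1699.
ΔRT = 125 × 0.1699 = 21.241 ms.

21.2 ms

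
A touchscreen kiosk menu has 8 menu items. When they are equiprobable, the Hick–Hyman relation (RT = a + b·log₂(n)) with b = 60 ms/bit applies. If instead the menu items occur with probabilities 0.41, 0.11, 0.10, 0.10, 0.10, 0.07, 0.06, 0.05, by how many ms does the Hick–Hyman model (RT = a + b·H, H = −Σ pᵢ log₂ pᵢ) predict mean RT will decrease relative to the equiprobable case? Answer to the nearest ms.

The RT saving is b·ΔH. Equiprobable H₀ = log₂(8) = 3.0000 bits; with the given probabilities H = 2.6024 bits.
b·(H₀ − H) = 60 × (3.0000 − 2.6024) = 23.85 ms.

24 ms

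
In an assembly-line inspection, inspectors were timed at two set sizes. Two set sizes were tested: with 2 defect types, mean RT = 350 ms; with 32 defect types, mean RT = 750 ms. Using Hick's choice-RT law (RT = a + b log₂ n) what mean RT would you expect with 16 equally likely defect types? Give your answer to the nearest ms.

Fit slope and intercept:
  b = (750 − 350) / (log₂ 32 − log₂ 2) = 400 / (5 − 1) = 100 ms/bit
  a = 350 − 100 × 1 = 250 ms
Then RT(16) = 250 + 100 × log₂ 16 = 250 + 100 × 4 ≈ 650.000 ms.

650 ms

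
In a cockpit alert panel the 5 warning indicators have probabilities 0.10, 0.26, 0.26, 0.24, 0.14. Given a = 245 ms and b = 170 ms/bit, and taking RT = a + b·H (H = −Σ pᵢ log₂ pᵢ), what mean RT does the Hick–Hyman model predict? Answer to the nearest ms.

625 ms

Entropy contributions −pᵢ log₂ pᵢ: 0.3322, 0.5053, 0.5053, 0.4941, 0.3971; sum H = 2.2340 bits.
RT = a + bH = 245 + 170·2.2340 = 624.78 ms.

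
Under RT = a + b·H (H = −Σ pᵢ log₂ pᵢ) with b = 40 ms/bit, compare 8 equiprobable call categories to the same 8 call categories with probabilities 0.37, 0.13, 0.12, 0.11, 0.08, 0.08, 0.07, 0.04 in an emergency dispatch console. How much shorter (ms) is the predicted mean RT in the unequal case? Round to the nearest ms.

13 ms

The RT saving is b·ΔH. Equiprobable H₀ = log₂(8) = 3.0000 bits; with the given probabilities H = 2.6681 bits.
b·(H₀ − H) = 40 × (3.0000 − 2.6681) = 13.28 ms.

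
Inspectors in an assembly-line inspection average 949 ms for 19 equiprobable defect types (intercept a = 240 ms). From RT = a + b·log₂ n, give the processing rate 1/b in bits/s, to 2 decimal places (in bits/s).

5.99 bits/s

b = (949 − 240)/log₂ 19 = 709/4.2479 = 166.905 ms per bit = 0.16690 s/bit; the reciprocal is 5.991 bits/s.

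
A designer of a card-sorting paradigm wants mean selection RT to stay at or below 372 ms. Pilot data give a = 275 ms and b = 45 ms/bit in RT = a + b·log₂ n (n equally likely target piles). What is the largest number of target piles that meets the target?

Set 275 + 45·log₂ n ≤ 372 → log₂ n ≤ (372 − 275)/45 = 2.1556.
So n ≤ 2^2.1556 = 4.455; the largest integer n is 4.

4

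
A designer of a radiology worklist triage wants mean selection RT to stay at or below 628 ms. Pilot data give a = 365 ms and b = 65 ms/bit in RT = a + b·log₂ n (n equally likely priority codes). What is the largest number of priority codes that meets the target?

16

65·log₂ n ≤ 628 − 365 = 263, giving log₂ n ≤ 4.0462 and n ≤ 16.520. The largest whole number is 16.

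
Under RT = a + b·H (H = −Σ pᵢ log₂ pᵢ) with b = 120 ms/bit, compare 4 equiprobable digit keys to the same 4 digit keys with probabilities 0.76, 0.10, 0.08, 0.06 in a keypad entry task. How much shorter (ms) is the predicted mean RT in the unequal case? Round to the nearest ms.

100 ms

Equiprobable entropy H₀ = log₂ 4 = 2.0000 bits.
Skewed entropy H = −Σ pᵢ log₂ pᵢ = 1.1681 bits.
ΔRT = b·(H₀ − H) = 120 × 0.8319 = 99.82 ms.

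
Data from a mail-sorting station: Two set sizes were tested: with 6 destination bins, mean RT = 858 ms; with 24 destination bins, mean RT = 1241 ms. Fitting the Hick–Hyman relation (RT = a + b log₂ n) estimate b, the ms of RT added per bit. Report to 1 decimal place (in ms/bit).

191.5 ms/bit

Slope: b = (1241 − 858) / (log₂ 24 − log₂ 6) = 383/2.0000 = 191.500 ms/bit.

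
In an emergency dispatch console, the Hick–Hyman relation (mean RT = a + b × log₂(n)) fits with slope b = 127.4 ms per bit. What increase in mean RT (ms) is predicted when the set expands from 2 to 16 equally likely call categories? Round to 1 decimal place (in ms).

382.2 ms

Only the slope matters, since a is common to both: ΔRT = b·log₂(n₂/n₁).
log₂(16) − log₂(2) = log₂(16/2) = log₂(8) = 3.
ΔRT = 127.4 × 3.0000 = 382.200 ms.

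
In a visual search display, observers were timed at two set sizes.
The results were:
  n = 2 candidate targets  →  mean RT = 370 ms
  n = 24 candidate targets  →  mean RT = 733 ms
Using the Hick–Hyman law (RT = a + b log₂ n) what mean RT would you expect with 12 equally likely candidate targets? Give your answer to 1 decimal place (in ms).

RT is linear in log₂ n, so two points fix the line:
  b = (733 − 370) / (log₂ 24 − log₂ 2) = 363 / (4.5850 − 1) = 101.256 ms/bit
  a = 370 − 101.256 × 1 = 268.744 ms
Then RT(12) = 268.744 + 101.256 × log₂ 12 = 268.744 + 101.256 × 3.5850 ≈ 631.744 ms.

631.7 ms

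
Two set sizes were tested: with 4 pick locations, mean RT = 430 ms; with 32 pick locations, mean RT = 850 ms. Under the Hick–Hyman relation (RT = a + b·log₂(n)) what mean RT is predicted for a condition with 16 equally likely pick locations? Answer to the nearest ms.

Fit slope and intercept:
  b = (850 − 430) / (log₂ 32 − log₂ 4) = 420 / (5 − 2) = 140 ms/bit
  a = 430 − 140 × 2 = 150 ms
Then RT(16) = 150 + 140 × log₂ 16 = 150 + 140 × 4 ≈ 710.000 ms.

710 ms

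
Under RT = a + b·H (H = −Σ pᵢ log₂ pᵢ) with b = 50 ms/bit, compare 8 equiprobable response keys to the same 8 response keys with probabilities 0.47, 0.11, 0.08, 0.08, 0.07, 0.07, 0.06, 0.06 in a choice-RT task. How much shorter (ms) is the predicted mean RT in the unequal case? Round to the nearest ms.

The RT saving is b·ΔH. Equiprobable H₀ = log₂(8) = 3.0000 bits; with the given probabilities H = 2.4694 bits.
b·(H₀ − H) = 50 × (3.0000 − 2.4694) = 26.53 ms.

27 ms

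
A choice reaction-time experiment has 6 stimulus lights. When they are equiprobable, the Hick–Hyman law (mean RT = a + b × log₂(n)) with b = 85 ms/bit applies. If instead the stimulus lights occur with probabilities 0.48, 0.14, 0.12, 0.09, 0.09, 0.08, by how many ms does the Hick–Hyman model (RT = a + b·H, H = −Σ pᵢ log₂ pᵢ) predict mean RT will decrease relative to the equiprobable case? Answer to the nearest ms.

The RT saving is b·ΔH. Equiprobable H₀ = log₂(6) = 2.5850 bits; with the given probabilities H = 2.1893 bits.
b·(H₀ − H) = 85 × (2.5850 − 2.1893) = 33.63 ms.

34 ms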